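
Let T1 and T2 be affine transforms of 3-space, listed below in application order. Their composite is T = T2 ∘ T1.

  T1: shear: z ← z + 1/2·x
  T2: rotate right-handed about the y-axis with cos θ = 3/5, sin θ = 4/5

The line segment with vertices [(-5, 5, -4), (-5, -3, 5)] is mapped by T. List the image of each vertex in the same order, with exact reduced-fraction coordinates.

T1 shear: z ← z + 1/2·x: (-5, 5, -4) → (-5, 5, -13/2); (-5, -3, 5) → (-5, -3, 5/2)
T2 rotate right-handed about the y-axis with cos θ = 3/5, sin θ = 4/5: (-5, 5, -13/2) → (-41/5, 5, 1/10); (-5, -3, 5/2) → (-1, -3, 11/2)

image vertices: (-41/5, 5, 1/10), (-1, -3, 11/2)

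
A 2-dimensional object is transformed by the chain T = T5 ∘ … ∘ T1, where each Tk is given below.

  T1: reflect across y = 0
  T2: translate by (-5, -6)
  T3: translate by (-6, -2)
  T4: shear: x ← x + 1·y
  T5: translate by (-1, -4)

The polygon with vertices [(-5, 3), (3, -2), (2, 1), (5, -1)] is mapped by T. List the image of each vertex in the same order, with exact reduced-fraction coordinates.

T1 reflect across y = 0: (-5, 3) → (-5, -3); (3, -2) → (3, 2); (2, 1) → (2, -1); (5, -1) → (5, 1)
T2 translate by (-5, -6): (-5, -3) → (-10, -9); (3, 2) → (-2, -4); (2, -1) → (-3, -7); (5, 1) → (0, -5)
T3 translate by (-6, -2): (-10, -9) → (-16, -11); (-2, -4) → (-8, -6); (-3, -7) → (-9, -9); (0, -5) → (-6, -7)
T4 shear: x ← x + 1·y: (-16, -11) → (-27, -11); (-8, -6) → (-14, -6); (-9, -9) → (-18, -9); (-6, -7) → (-13, -7)
T5 translate by (-1, -4): (-27, -11) → (-28, -15); (-14, -6) → (-15, -10); (-18, -9) → (-19, -13); (-13, -7) → (-14, -11)

image vertices: (-28, -15), (-15, -10), (-19, -13), (-14, -11)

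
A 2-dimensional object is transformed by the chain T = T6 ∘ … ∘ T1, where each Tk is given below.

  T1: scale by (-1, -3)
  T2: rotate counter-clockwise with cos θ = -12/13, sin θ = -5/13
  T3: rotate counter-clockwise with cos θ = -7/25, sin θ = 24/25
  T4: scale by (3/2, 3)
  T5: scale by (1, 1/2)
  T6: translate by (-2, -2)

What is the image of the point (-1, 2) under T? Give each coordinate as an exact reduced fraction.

T1 scale by (-1, -3): (-1, 2) → (1, -6)
T2 rotate counter-clockwise with cos θ = -12/13, sin θ = -5/13: (1, -6) → (-42/13, 67/13)
T3 rotate counter-clockwise with cos θ = -7/25, sin θ = 24/25: (-42/13, 67/13) → (-1314/325, -1477/325)
T4 scale by (3/2, 3): (-1314/325, -1477/325) → (-1971/325, -4431/325)
T5 scale by (1, 1/2): (-1971/325, -4431/325) → (-1971/325, -4431/650)
T6 translate by (-2, -2): (-1971/325, -4431/650) → (-2621/325, -5731/650)

T(p) = (-2621/325, -5731/650)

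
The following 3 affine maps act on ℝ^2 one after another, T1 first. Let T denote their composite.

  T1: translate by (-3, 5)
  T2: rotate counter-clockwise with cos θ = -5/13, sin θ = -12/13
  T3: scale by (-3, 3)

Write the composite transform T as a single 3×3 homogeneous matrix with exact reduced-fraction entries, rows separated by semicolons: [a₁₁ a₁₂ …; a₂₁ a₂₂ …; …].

T = [15/13 -36/13 -225/13; -36/13 -15/13 33/13; 0 0 1]

T1 = [1 0 -3; 0 1 5; 0 0 1]
T2·T1 = [-5/13 12/13 75/13; -12/13 -5/13 11/13; 0 0 1]
T3·…·T1 = [15/13 -36/13 -225/13; -36/13 -15/13 33/13; 0 0 1]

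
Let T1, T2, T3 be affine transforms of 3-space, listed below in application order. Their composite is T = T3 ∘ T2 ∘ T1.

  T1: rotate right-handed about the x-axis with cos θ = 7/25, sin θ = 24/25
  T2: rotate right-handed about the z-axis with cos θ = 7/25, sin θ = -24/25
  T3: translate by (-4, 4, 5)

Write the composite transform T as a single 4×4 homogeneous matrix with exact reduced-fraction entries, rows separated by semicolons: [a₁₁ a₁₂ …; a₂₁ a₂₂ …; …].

T = [7/25 168/625 -576/625 -4; -24/25 49/625 -168/625 4; 0 24/25 7/25 5; 0 0 0 1]

T1 = [1 0 0 0; 0 7/25 -24/25 0; 0 24/25 7/25 0; 0 0 0 1]
T2·T1 = [7/25 168/625 -576/625 0; -24/25 49/625 -168/625 0; 0 24/25 7/25 0; 0 0 0 1]
T3·…·T1 = [7/25 168/625 -576/625 -4; -24/25 49/625 -168/625 4; 0 24/25 7/25 5; 0 0 0 1]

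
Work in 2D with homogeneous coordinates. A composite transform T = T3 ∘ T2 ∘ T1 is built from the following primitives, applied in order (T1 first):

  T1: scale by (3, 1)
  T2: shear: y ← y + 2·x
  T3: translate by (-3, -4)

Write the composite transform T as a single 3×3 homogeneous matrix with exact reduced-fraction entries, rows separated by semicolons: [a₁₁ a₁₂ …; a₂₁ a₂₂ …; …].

T = [3 0 -3; 6 1 -4; 0 0 1]

T1 = [3 0 0; 0 1 0; 0 0 1]
T2·T1 = [3 0 0; 6 1 0; 0 0 1]
T3·…·T1 = [3 0 -3; 6 1 -4; 0 0 1]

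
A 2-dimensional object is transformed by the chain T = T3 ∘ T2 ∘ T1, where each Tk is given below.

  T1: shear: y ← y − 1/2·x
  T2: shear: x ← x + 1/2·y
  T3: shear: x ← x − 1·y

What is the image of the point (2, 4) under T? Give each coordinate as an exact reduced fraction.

T(p) = (1/2, 3)

T1 shear: y ← y − 1/2·x: (2, 4) → (2, 3)
T2 shear: x ← x + 1/2·y: (2, 3) → (7/2, 3)
T3 shear: x ← x − 1·y: (7/2, 3) → (1/2, 3)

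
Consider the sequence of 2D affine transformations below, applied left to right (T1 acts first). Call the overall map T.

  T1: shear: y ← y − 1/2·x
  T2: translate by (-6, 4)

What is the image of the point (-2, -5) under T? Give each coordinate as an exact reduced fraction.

T1 shear: y ← y − 1/2·x: (-2, -5) → (-2, -4)
T2 translate by (-6, 4): (-2, -4) → (-8, 0)

T(p) = (-8, 0)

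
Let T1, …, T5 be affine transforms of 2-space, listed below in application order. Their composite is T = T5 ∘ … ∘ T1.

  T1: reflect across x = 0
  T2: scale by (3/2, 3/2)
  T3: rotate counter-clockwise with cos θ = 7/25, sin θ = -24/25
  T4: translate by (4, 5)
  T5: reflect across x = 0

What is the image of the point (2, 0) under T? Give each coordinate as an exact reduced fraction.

T1 reflect across x = 0: (2, 0) → (-2, 0)
T2 scale by (3/2, 3/2): (-2, 0) → (-3, 0)
T3 rotate counter-clockwise with cos θ = 7/25, sin θ = -24/25: (-3, 0) → (-21/25, 72/25)
T4 translate by (4, 5): (-21/25, 72/25) → (79/25, 197/25)
T5 reflect across x = 0: (79/25, 197/25) → (-79/25, 197/25)

T(p) = (-79/25, 197/25)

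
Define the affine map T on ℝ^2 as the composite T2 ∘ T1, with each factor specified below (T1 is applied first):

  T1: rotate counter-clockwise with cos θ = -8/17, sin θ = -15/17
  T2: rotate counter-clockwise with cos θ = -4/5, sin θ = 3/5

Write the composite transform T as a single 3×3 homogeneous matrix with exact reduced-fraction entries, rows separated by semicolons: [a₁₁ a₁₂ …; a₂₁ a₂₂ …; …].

T = [77/85 -36/85 0; 36/85 77/85 0; 0 0 1]

T1 = [-8/17 15/17 0; -15/17 -8/17 0; 0 0 1]
T2·T1 = [77/85 -36/85 0; 36/85 77/85 0; 0 0 1]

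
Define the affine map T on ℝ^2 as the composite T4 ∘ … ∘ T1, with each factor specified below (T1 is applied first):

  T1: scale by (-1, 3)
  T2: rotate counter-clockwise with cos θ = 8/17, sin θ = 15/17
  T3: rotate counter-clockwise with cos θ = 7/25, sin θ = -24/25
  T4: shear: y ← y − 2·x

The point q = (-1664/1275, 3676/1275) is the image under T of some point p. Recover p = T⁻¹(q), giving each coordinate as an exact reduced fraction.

p = (4/3, 0)

T1 = [-1 0 0; 0 3 0; 0 0 1]
T2·T1 = [-8/17 -45/17 0; -15/17 24/17 0; 0 0 1]
T3·…·T1 = [-416/425 261/425 0; 87/425 1248/425 0; 0 0 1]
T4·…·T1 = [-416/425 261/425 0; 919/425 726/425 0; 0 0 1]
det M = -3; M⁻¹ = [-242/425 87/425 0; 919/1275 416/1275 0; 0 0 1]
M⁻¹ · (-1664/1275, 3676/1275)ᵀ = (4/3, 0)ᵀ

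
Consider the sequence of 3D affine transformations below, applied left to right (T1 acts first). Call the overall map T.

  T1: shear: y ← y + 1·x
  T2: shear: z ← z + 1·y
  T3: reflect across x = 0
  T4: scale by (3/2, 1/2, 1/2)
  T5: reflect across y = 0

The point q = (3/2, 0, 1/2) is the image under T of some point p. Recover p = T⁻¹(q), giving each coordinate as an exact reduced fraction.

p = (-1, 1, 1)

T1 = [1 0 0 0; 1 1 0 0; 0 0 1 0; 0 0 0 1]
T2·T1 = [1 0 0 0; 1 1 0 0; 1 1 1 0; 0 0 0 1]
T3·…·T1 = [-1 0 0 0; 1 1 0 0; 1 1 1 0; 0 0 0 1]
T4·…·T1 = [-3/2 0 0 0; 1/2 1/2 0 0; 1/2 1/2 1/2 0; 0 0 0 1]
T5·…·T1 = [-3/2 0 0 0; -1/2 -1/2 0 0; 1/2 1/2 1/2 0; 0 0 0 1]
det M = 3/8; M⁻¹ = [-2/3 0 0 0; 2/3 -2 0 0; 0 2 2 0; 0 0 0 1]
M⁻¹ · (3/2, 0, 1/2)ᵀ = (-1, 1, 1)ᵀ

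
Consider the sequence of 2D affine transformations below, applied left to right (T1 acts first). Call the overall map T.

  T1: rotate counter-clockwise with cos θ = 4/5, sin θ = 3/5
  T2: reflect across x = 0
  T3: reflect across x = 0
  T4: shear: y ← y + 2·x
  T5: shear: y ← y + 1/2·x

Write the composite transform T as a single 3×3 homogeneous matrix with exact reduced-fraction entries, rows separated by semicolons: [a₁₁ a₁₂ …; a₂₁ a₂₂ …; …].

T = [4/5 -3/5 0; 13/5 -7/10 0; 0 0 1]

T1 = [4/5 -3/5 0; 3/5 4/5 0; 0 0 1]
T2·T1 = [-4/5 3/5 0; 3/5 4/5 0; 0 0 1]
T3·…·T1 = [4/5 -3/5 0; 3/5 4/5 0; 0 0 1]
T4·…·T1 = [4/5 -3/5 0; 11/5 -2/5 0; 0 0 1]
T5·…·T1 = [4/5 -3/5 0; 13/5 -7/10 0; 0 0 1]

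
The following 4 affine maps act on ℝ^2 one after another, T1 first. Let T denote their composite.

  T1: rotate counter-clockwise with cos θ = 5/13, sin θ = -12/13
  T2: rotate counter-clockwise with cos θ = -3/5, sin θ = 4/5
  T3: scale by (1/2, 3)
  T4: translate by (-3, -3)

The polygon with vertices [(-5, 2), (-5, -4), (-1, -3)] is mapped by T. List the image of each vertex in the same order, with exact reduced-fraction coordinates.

T1 rotate counter-clockwise with cos θ = 5/13, sin θ = -12/13: (-5, 2) → (-1/13, 70/13); (-5, -4) → (-73/13, 40/13); (-1, -3) → (-41/13, -3/13)
T2 rotate counter-clockwise with cos θ = -3/5, sin θ = 4/5: (-1/13, 70/13) → (-277/65, -214/65); (-73/13, 40/13) → (59/65, -412/65); (-41/13, -3/13) → (27/13, -31/13)
T3 scale by (1/2, 3): (-277/65, -214/65) → (-277/130, -642/65); (59/65, -412/65) → (59/130, -1236/65); (27/13, -31/13) → (27/26, -93/13)
T4 translate by (-3, -3): (-277/130, -642/65) → (-667/130, -837/65); (59/130, -1236/65) → (-331/130, -1431/65); (27/26, -93/13) → (-51/26, -132/13)

image vertices: (-667/130, -837/65), (-331/130, -1431/65), (-51/26, -132/13)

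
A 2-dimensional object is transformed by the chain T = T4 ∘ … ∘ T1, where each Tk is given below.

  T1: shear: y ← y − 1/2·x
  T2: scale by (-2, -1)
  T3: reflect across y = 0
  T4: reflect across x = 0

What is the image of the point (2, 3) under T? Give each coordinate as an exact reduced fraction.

T1 shear: y ← y − 1/2·x: (2, 3) → (2, 2)
T2 scale by (-2, -1): (2, 2) → (-4, -2)
T3 reflect across y = 0: (-4, -2) → (-4, 2)
T4 reflect across x = 0: (-4, 2) → (4, 2)

T(p) = (4, 2)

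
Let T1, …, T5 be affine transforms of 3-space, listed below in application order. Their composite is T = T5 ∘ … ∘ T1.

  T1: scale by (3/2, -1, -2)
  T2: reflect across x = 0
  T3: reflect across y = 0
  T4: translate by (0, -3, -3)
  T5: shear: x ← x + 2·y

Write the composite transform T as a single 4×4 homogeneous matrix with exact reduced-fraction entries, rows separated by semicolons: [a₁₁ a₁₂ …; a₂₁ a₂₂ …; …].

T1 = [3/2 0 0 0; 0 -1 0 0; 0 0 -2 0; 0 0 0 1]
T2·T1 = [-3/2 0 0 0; 0 -1 0 0; 0 0 -2 0; 0 0 0 1]
T3·…·T1 = [-3/2 0 0 0; 0 1 0 0; 0 0 -2 0; 0 0 0 1]
T4·…·T1 = [-3/2 0 0 0; 0 1 0 -3; 0 0 -2 -3; 0 0 0 1]
T5·…·T1 = [-3/2 2 0 -6; 0 1 0 -3; 0 0 -2 -3; 0 0 0 1]

T = [-3/2 2 0 -6; 0 1 0 -3; 0 0 -2 -3; 0 0 0 1]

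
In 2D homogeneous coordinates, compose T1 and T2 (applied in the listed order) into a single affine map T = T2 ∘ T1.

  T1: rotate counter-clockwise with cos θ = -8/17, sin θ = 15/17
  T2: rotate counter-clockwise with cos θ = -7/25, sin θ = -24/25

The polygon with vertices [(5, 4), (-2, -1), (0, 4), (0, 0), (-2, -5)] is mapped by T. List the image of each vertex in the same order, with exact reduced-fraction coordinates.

T1 rotate counter-clockwise with cos θ = -8/17, sin θ = 15/17: (5, 4) → (-100/17, 43/17); (-2, -1) → (31/17, -22/17); (0, 4) → (-60/17, -32/17); (0, 0) → (0, 0); (-2, -5) → (91/17, 10/17)
T2 rotate counter-clockwise with cos θ = -7/25, sin θ = -24/25: (-100/17, 43/17) → (1732/425, 2099/425); (31/17, -22/17) → (-149/85, -118/85); (-60/17, -32/17) → (-348/425, 1664/425); (0, 0) → (0, 0); (91/17, 10/17) → (-397/425, -2254/425)

image vertices: (1732/425, 2099/425), (-149/85, -118/85), (-348/425, 1664/425), (0, 0), (-397/425, -2254/425)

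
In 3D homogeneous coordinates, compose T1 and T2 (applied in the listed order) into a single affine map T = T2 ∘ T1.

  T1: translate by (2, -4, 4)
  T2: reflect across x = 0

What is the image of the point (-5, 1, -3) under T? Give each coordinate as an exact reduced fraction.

T(p) = (3, -3, 1)

T1 translate by (2, -4, 4): (-5, 1, -3) → (-3, -3, 1)
T2 reflect across x = 0: (-3, -3, 1) → (3, -3, 1)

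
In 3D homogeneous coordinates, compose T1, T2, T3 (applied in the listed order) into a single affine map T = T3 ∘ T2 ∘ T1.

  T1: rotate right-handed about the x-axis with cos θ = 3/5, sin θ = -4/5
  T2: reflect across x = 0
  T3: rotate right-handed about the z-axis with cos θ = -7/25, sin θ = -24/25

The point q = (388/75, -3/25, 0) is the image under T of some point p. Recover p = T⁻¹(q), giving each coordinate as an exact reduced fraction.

T1 = [1 0 0 0; 0 3/5 4/5 0; 0 -4/5 3/5 0; 0 0 0 1]
T2·T1 = [-1 0 0 0; 0 3/5 4/5 0; 0 -4/5 3/5 0; 0 0 0 1]
T3·…·T1 = [7/25 72/125 96/125 0; 24/25 -21/125 -28/125 0; 0 -4/5 3/5 0; 0 0 0 1]
det M = -1; M⁻¹ = [7/25 24/25 0 0; 72/125 -21/125 -4/5 0; 96/125 -28/125 3/5 0; 0 0 0 1]
M⁻¹ · (388/75, -3/25, 0)ᵀ = (4/3, 3, 4)ᵀ

p = (4/3, 3, 4)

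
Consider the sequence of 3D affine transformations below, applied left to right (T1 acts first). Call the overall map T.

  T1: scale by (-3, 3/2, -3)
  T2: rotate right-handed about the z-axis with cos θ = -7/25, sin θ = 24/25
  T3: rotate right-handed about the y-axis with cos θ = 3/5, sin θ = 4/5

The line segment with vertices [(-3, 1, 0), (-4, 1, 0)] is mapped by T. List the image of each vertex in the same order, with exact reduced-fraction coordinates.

T1 scale by (-3, 3/2, -3): (-3, 1, 0) → (9, 3/2, 0); (-4, 1, 0) → (12, 3/2, 0)
T2 rotate right-handed about the z-axis with cos θ = -7/25, sin θ = 24/25: (9, 3/2, 0) → (-99/25, 411/50, 0); (12, 3/2, 0) → (-24/5, 111/10, 0)
T3 rotate right-handed about the y-axis with cos θ = 3/5, sin θ = 4/5: (-99/25, 411/50, 0) → (-297/125, 411/50, 396/125); (-24/5, 111/10, 0) → (-72/25, 111/10, 96/25)

image vertices: (-297/125, 411/50, 396/125), (-72/25, 111/10, 96/25)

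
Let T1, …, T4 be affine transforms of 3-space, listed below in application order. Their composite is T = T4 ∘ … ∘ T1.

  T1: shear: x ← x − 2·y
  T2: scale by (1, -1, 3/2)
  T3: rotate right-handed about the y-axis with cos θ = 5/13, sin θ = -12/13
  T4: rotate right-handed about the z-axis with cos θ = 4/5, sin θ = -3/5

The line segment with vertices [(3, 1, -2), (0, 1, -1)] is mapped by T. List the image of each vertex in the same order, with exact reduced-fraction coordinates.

T1 shear: x ← x − 2·y: (3, 1, -2) → (1, 1, -2); (0, 1, -1) → (-2, 1, -1)
T2 scale by (1, -1, 3/2): (1, 1, -2) → (1, -1, -3); (-2, 1, -1) → (-2, -1, -3/2)
T3 rotate right-handed about the y-axis with cos θ = 5/13, sin θ = -12/13: (1, -1, -3) → (41/13, -1, -3/13); (-2, -1, -3/2) → (8/13, -1, -63/26)
T4 rotate right-handed about the z-axis with cos θ = 4/5, sin θ = -3/5: (41/13, -1, -3/13) → (25/13, -35/13, -3/13); (8/13, -1, -63/26) → (-7/65, -76/65, -63/26)

image vertices: (25/13, -35/13, -3/13), (-7/65, -76/65, -63/26)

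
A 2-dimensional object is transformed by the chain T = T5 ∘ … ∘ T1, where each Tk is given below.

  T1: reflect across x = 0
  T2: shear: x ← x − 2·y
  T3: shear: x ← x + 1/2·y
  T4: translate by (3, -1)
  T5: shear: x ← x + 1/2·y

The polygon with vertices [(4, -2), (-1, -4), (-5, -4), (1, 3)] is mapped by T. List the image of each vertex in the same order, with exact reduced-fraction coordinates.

T1 reflect across x = 0: (4, -2) → (-4, -2); (-1, -4) → (1, -4); (-5, -4) → (5, -4); (1, 3) → (-1, 3)
T2 shear: x ← x − 2·y: (-4, -2) → (0, -2); (1, -4) → (9, -4); (5, -4) → (13, -4); (-1, 3) → (-7, 3)
T3 shear: x ← x + 1/2·y: (0, -2) → (-1, -2); (9, -4) → (7, -4); (13, -4) → (11, -4); (-7, 3) → (-11/2, 3)
T4 translate by (3, -1): (-1, -2) → (2, -3); (7, -4) → (10, -5); (11, -4) → (14, -5); (-11/2, 3) → (-5/2, 2)
T5 shear: x ← x + 1/2·y: (2, -3) → (1/2, -3); (10, -5) → (15/2, -5); (14, -5) → (23/2, -5); (-5/2, 2) → (-3/2, 2)

image vertices: (1/2, -3), (15/2, -5), (23/2, -5), (-3/2, 2)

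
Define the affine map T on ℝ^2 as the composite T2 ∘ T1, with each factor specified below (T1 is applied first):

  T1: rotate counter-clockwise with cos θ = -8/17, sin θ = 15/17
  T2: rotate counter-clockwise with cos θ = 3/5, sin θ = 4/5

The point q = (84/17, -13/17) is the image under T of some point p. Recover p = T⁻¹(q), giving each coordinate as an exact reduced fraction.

T1 = [-8/17 -15/17 0; 15/17 -8/17 0; 0 0 1]
T2·T1 = [-84/85 -13/85 0; 13/85 -84/85 0; 0 0 1]
det M = 1; M⁻¹ = [-84/85 13/85 0; -13/85 -84/85 0; 0 0 1]
M⁻¹ · (84/17, -13/17)ᵀ = (-5, 0)ᵀ

p = (-5, 0)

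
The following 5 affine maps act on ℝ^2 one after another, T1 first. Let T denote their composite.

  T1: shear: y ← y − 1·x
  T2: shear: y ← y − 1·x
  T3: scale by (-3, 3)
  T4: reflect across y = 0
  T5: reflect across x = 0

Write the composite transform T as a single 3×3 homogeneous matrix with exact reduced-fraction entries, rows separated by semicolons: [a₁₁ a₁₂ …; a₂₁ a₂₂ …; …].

T = [3 0 0; 6 -3 0; 0 0 1]

T1 = [1 0 0; -1 1 0; 0 0 1]
T2·T1 = [1 0 0; -2 1 0; 0 0 1]
T3·…·T1 = [-3 0 0; -6 3 0; 0 0 1]
T4·…·T1 = [-3 0 0; 6 -3 0; 0 0 1]
T5·…·T1 = [3 0 0; 6 -3 0; 0 0 1]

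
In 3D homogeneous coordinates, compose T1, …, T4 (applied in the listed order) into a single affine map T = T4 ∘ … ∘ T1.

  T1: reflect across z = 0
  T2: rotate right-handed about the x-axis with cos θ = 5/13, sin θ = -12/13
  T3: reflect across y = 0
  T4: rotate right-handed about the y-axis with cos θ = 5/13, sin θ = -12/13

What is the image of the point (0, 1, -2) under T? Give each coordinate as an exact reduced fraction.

T1 reflect across z = 0: (0, 1, -2) → (0, 1, 2)
T2 rotate right-handed about the x-axis with cos θ = 5/13, sin θ = -12/13: (0, 1, 2) → (0, 29/13, -2/13)
T3 reflect across y = 0: (0, 29/13, -2/13) → (0, -29/13, -2/13)
T4 rotate right-handed about the y-axis with cos θ = 5/13, sin θ = -12/13: (0, -29/13, -2/13) → (24/169, -29/13, -10/169)

T(p) = (24/169, -29/13, -10/169)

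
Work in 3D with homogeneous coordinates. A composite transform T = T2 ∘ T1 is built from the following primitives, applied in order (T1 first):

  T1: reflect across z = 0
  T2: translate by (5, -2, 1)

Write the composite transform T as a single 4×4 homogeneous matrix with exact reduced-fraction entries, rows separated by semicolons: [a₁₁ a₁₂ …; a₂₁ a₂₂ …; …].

T1 = [1 0 0 0; 0 1 0 0; 0 0 -1 0; 0 0 0 1]
T2·T1 = [1 0 0 5; 0 1 0 -2; 0 0 -1 1; 0 0 0 1]

T = [1 0 0 5; 0 1 0 -2; 0 0 -1 1; 0 0 0 1]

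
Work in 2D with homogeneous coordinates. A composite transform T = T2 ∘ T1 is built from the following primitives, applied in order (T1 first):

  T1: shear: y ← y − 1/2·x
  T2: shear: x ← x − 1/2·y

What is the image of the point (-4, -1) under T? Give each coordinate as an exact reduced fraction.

T1 shear: y ← y − 1/2·x: (-4, -1) → (-4, 1)
T2 shear: x ← x − 1/2·y: (-4, 1) → (-9/2, 1)

T(p) = (-9/2, 1)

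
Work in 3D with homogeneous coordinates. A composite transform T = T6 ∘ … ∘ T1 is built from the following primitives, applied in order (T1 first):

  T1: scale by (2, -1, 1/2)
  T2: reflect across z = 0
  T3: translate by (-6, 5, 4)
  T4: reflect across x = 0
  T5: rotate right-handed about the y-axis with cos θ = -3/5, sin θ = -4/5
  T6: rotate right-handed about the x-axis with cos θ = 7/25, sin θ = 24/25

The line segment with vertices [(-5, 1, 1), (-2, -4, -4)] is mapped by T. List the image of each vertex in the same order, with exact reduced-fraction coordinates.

T1 scale by (2, -1, 1/2): (-5, 1, 1) → (-10, -1, 1/2); (-2, -4, -4) → (-4, 4, -2)
T2 reflect across z = 0: (-10, -1, 1/2) → (-10, -1, -1/2); (-4, 4, -2) → (-4, 4, 2)
T3 translate by (-6, 5, 4): (-10, -1, -1/2) → (-16, 4, 7/2); (-4, 4, 2) → (-10, 9, 6)
T4 reflect across x = 0: (-16, 4, 7/2) → (16, 4, 7/2); (-10, 9, 6) → (10, 9, 6)
T5 rotate right-handed about the y-axis with cos θ = -3/5, sin θ = -4/5: (16, 4, 7/2) → (-62/5, 4, 107/10); (10, 9, 6) → (-54/5, 9, 22/5)
T6 rotate right-handed about the x-axis with cos θ = 7/25, sin θ = 24/25: (-62/5, 4, 107/10) → (-62/5, -1144/125, 1709/250); (-54/5, 9, 22/5) → (-54/5, -213/125, 1234/125)

image vertices: (-62/5, -1144/125, 1709/250), (-54/5, -213/125, 1234/125)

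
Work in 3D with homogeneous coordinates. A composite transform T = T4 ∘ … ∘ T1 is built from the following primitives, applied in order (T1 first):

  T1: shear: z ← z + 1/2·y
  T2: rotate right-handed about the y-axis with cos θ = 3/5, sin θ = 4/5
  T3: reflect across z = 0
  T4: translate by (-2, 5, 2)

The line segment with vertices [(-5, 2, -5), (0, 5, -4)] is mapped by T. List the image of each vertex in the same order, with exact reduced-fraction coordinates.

T1 shear: z ← z + 1/2·y: (-5, 2, -5) → (-5, 2, -4); (0, 5, -4) → (0, 5, -3/2)
T2 rotate right-handed about the y-axis with cos θ = 3/5, sin θ = 4/5: (-5, 2, -4) → (-31/5, 2, 8/5); (0, 5, -3/2) → (-6/5, 5, -9/10)
T3 reflect across z = 0: (-31/5, 2, 8/5) → (-31/5, 2, -8/5); (-6/5, 5, -9/10) → (-6/5, 5, 9/10)
T4 translate by (-2, 5, 2): (-31/5, 2, -8/5) → (-41/5, 7, 2/5); (-6/5, 5, 9/10) → (-16/5, 10, 29/10)

image vertices: (-41/5, 7, 2/5), (-16/5, 10, 29/10)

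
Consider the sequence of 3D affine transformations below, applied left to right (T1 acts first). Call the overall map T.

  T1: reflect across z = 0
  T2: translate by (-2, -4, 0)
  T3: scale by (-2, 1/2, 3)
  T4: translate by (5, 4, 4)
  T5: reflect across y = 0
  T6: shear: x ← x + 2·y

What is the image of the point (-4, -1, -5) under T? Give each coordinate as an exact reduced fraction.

T(p) = (14, -3/2, 19)

T1 reflect across z = 0: (-4, -1, -5) → (-4, -1, 5)
T2 translate by (-2, -4, 0): (-4, -1, 5) → (-6, -5, 5)
T3 scale by (-2, 1/2, 3): (-6, -5, 5) → (12, -5/2, 15)
T4 translate by (5, 4, 4): (12, -5/2, 15) → (17, 3/2, 19)
T5 reflect across y = 0: (17, 3/2, 19) → (17, -3/2, 19)
T6 shear: x ← x + 2·y: (17, -3/2, 19) → (14, -3/2, 19)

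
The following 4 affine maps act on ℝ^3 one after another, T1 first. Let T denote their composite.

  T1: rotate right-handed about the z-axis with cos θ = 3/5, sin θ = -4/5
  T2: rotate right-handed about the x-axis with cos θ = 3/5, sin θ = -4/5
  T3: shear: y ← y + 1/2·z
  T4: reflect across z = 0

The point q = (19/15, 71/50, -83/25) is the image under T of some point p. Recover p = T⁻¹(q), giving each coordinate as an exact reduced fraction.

p = (3, -2/3, 9/5)

T1 = [3/5 4/5 0 0; -4/5 3/5 0 0; 0 0 1 0; 0 0 0 1]
T2·T1 = [3/5 4/5 0 0; -12/25 9/25 4/5 0; 16/25 -12/25 3/5 0; 0 0 0 1]
T3·…·T1 = [3/5 4/5 0 0; -4/25 3/25 11/10 0; 16/25 -12/25 3/5 0; 0 0 0 1]
T4·…·T1 = [3/5 4/5 0 0; -4/25 3/25 11/10 0; -16/25 12/25 -3/5 0; 0 0 0 1]
det M = -1; M⁻¹ = [3/5 -12/25 -22/25 0; 4/5 9/25 33/50 0; 0 4/5 -1/5 0; 0 0 0 1]
M⁻¹ · (19/15, 71/50, -83/25)ᵀ = (3, -2/3, 9/5)ᵀ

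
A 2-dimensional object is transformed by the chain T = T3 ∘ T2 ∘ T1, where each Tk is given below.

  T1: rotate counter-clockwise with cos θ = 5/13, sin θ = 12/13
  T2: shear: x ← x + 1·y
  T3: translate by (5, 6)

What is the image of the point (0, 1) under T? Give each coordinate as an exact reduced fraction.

T(p) = (58/13, 83/13)

T1 rotate counter-clockwise with cos θ = 5/13, sin θ = 12/13: (0, 1) → (-12/13, 5/13)
T2 shear: x ← x + 1·y: (-12/13, 5/13) → (-7/13, 5/13)
T3 translate by (5, 6): (-7/13, 5/13) → (58/13, 83/13)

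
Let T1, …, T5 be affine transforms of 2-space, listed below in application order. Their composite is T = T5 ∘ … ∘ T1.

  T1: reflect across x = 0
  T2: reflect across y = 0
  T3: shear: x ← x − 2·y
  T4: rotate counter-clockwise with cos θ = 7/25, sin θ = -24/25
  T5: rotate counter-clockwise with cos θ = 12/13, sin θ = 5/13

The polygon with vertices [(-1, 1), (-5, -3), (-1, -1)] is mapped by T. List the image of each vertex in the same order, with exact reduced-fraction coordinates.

T1 reflect across x = 0: (-1, 1) → (1, 1); (-5, -3) → (5, -3); (-1, -1) → (1, -1)
T2 reflect across y = 0: (1, 1) → (1, -1); (5, -3) → (5, 3); (1, -1) → (1, 1)
T3 shear: x ← x − 2·y: (1, -1) → (3, -1); (5, 3) → (-1, 3); (1, 1) → (-1, 1)
T4 rotate counter-clockwise with cos θ = 7/25, sin θ = -24/25: (3, -1) → (-3/25, -79/25); (-1, 3) → (13/5, 9/5); (-1, 1) → (17/25, 31/25)
T5 rotate counter-clockwise with cos θ = 12/13, sin θ = 5/13: (-3/25, -79/25) → (359/325, -963/325); (13/5, 9/5) → (111/65, 173/65); (17/25, 31/25) → (49/325, 457/325)

image vertices: (359/325, -963/325), (111/65, 173/65), (49/325, 457/325)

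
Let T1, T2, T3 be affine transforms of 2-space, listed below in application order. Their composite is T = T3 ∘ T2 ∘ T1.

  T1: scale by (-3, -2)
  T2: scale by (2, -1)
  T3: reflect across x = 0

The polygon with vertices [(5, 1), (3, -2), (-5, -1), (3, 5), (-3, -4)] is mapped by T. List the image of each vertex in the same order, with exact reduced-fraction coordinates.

T1 scale by (-3, -2): (5, 1) → (-15, -2); (3, -2) → (-9, 4); (-5, -1) → (15, 2); (3, 5) → (-9, -10); (-3, -4) → (9, 8)
T2 scale by (2, -1): (-15, -2) → (-30, 2); (-9, 4) → (-18, -4); (15, 2) → (30, -2); (-9, -10) → (-18, 10); (9, 8) → (18, -8)
T3 reflect across x = 0: (-30, 2) → (30, 2); (-18, -4) → (18, -4); (30, -2) → (-30, -2); (-18, 10) → (18, 10); (18, -8) → (-18, -8)

image vertices: (30, 2), (18, -4), (-30, -2), (18, 10), (-18, -8)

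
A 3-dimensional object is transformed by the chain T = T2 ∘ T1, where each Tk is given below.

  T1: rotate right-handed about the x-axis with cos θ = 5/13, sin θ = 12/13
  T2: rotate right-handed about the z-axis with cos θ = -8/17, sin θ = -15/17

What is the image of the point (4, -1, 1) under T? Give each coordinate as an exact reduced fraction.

T(p) = (-671/221, -644/221, -7/13)

T1 rotate right-handed about the x-axis with cos θ = 5/13, sin θ = 12/13: (4, -1, 1) → (4, -17/13, -7/13)
T2 rotate right-handed about the z-axis with cos θ = -8/17, sin θ = -15/17: (4, -17/13, -7/13) → (-671/221, -644/221, -7/13)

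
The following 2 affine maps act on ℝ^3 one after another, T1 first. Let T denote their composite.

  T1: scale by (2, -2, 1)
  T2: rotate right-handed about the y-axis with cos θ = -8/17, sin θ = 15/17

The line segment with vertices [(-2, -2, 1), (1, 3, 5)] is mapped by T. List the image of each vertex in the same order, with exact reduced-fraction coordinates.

image vertices: (47/17, 4, 52/17), (59/17, -6, -70/17)

T1 scale by (2, -2, 1): (-2, -2, 1) → (-4, 4, 1); (1, 3, 5) → (2, -6, 5)
T2 rotate right-handed about the y-axis with cos θ = -8/17, sin θ = 15/17: (-4, 4, 1) → (47/17, 4, 52/17); (2, -6, 5) → (59/17, -6, -70/17)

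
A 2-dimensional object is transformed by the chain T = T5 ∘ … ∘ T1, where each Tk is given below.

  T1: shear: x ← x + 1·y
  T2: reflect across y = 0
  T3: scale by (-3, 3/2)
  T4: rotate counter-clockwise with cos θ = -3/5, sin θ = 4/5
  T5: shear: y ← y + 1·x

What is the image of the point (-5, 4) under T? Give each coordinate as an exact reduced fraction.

T(p) = (3, 9)

T1 shear: x ← x + 1·y: (-5, 4) → (-1, 4)
T2 reflect across y = 0: (-1, 4) → (-1, -4)
T3 scale by (-3, 3/2): (-1, -4) → (3, -6)
T4 rotate counter-clockwise with cos θ = -3/5, sin θ = 4/5: (3, -6) → (3, 6)
T5 shear: y ← y + 1·x: (3, 6) → (3, 9)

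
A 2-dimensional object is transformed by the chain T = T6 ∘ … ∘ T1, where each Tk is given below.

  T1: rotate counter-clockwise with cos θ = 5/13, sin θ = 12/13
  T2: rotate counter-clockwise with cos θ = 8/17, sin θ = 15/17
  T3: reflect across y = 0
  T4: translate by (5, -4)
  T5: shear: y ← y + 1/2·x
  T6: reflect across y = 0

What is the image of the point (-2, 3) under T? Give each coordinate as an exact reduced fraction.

T(p) = (872/221, -314/221)

T1 rotate counter-clockwise with cos θ = 5/13, sin θ = 12/13: (-2, 3) → (-46/13, -9/13)
T2 rotate counter-clockwise with cos θ = 8/17, sin θ = 15/17: (-46/13, -9/13) → (-233/221, -762/221)
T3 reflect across y = 0: (-233/221, -762/221) → (-233/221, 762/221)
T4 translate by (5, -4): (-233/221, 762/221) → (872/221, -122/221)
T5 shear: y ← y + 1/2·x: (872/221, -122/221) → (872/221, 314/221)
T6 reflect across y = 0: (872/221, 314/221) → (872/221, -314/221)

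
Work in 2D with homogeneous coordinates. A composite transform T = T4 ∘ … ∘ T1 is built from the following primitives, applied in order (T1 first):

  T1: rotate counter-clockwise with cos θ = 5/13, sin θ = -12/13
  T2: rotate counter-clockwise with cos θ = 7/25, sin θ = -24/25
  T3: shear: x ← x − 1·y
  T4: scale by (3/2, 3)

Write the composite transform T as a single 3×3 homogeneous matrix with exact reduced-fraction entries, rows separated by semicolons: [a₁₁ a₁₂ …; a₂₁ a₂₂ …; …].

T1 = [5/13 12/13 0; -12/13 5/13 0; 0 0 1]
T2·T1 = [-253/325 204/325 0; -204/325 -253/325 0; 0 0 1]
T3·…·T1 = [-49/325 457/325 0; -204/325 -253/325 0; 0 0 1]
T4·…·T1 = [-147/650 1371/650 0; -612/325 -759/325 0; 0 0 1]

T = [-147/650 1371/650 0; -612/325 -759/325 0; 0 0 1]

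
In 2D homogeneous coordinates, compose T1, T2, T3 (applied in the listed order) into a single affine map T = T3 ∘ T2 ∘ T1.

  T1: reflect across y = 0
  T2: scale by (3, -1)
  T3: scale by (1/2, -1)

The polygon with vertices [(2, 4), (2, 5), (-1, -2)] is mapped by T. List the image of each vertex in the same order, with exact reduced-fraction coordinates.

image vertices: (3, -4), (3, -5), (-3/2, 2)

T1 reflect across y = 0: (2, 4) → (2, -4); (2, 5) → (2, -5); (-1, -2) → (-1, 2)
T2 scale by (3, -1): (2, -4) → (6, 4); (2, -5) → (6, 5); (-1, 2) → (-3, -2)
T3 scale by (1/2, -1): (6, 4) → (3, -4); (6, 5) → (3, -5); (-3, -2) → (-3/2, 2)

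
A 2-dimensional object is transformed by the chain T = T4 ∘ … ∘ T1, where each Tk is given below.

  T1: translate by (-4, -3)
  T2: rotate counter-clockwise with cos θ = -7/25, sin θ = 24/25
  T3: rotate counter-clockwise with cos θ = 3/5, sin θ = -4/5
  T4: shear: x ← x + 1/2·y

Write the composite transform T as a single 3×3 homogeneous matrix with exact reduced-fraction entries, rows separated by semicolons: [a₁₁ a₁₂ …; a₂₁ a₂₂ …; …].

T = [1 -1/2 -5/2; 4/5 3/5 -5; 0 0 1]

T1 = [1 0 -4; 0 1 -3; 0 0 1]
T2·T1 = [-7/25 -24/25 4; 24/25 -7/25 -3; 0 0 1]
T3·…·T1 = [3/5 -4/5 0; 4/5 3/5 -5; 0 0 1]
T4·…·T1 = [1 -1/2 -5/2; 4/5 3/5 -5; 0 0 1]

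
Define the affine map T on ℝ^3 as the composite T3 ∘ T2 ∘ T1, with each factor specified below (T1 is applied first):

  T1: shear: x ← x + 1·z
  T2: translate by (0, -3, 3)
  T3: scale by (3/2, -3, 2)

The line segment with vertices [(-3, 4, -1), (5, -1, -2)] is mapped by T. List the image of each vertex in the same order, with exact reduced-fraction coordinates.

image vertices: (-6, -3, 4), (9/2, 12, 2)

T1 shear: x ← x + 1·z: (-3, 4, -1) → (-4, 4, -1); (5, -1, -2) → (3, -1, -2)
T2 translate by (0, -3, 3): (-4, 4, -1) → (-4, 1, 2); (3, -1, -2) → (3, -4, 1)
T3 scale by (3/2, -3, 2): (-4, 1, 2) → (-6, -3, 4); (3, -4, 1) → (9/2, 12, 2)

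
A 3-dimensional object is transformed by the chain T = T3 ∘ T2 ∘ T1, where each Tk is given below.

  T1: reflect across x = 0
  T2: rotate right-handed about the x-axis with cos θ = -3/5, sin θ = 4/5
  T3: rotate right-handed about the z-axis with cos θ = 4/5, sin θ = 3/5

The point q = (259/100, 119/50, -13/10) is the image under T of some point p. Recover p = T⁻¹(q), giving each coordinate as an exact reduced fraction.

T1 = [-1 0 0 0; 0 1 0 0; 0 0 1 0; 0 0 0 1]
T2·T1 = [-1 0 0 0; 0 -3/5 -4/5 0; 0 4/5 -3/5 0; 0 0 0 1]
T3·…·T1 = [-4/5 9/25 12/25 0; -3/5 -12/25 -16/25 0; 0 4/5 -3/5 0; 0 0 0 1]
det M = -1; M⁻¹ = [-4/5 -3/5 0 0; 9/25 -12/25 4/5 0; 12/25 -16/25 -3/5 0; 0 0 0 1]
M⁻¹ · (259/100, 119/50, -13/10)ᵀ = (-7/2, -5/4, 1/2)ᵀ

p = (-7/2, -5/4, 1/2)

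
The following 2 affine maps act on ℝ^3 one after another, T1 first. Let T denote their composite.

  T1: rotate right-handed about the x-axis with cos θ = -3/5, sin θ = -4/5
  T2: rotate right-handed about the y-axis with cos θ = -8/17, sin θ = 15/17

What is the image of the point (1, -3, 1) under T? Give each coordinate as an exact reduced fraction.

T(p) = (19/17, 13/5, -147/85)

T1 rotate right-handed about the x-axis with cos θ = -3/5, sin θ = -4/5: (1, -3, 1) → (1, 13/5, 9/5)
T2 rotate right-handed about the y-axis with cos θ = -8/17, sin θ = 15/17: (1, 13/5, 9/5) → (19/17, 13/5, -147/85)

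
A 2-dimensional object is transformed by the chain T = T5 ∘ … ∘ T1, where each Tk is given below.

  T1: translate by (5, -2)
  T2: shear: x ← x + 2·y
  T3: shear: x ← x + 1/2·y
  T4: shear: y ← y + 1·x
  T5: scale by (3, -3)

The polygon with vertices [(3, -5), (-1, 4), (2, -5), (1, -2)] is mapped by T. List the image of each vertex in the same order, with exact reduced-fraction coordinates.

T1 translate by (5, -2): (3, -5) → (8, -7); (-1, 4) → (4, 2); (2, -5) → (7, -7); (1, -2) → (6, -4)
T2 shear: x ← x + 2·y: (8, -7) → (-6, -7); (4, 2) → (8, 2); (7, -7) → (-7, -7); (6, -4) → (-2, -4)
T3 shear: x ← x + 1/2·y: (-6, -7) → (-19/2, -7); (8, 2) → (9, 2); (-7, -7) → (-21/2, -7); (-2, -4) → (-4, -4)
T4 shear: y ← y + 1·x: (-19/2, -7) → (-19/2, -33/2); (9, 2) → (9, 11); (-21/2, -7) → (-21/2, -35/2); (-4, -4) → (-4, -8)
T5 scale by (3, -3): (-19/2, -33/2) → (-57/2, 99/2); (9, 11) → (27, -33); (-21/2, -35/2) → (-63/2, 105/2); (-4, -8) → (-12, 24)

image vertices: (-57/2, 99/2), (27, -33), (-63/2, 105/2), (-12, 24)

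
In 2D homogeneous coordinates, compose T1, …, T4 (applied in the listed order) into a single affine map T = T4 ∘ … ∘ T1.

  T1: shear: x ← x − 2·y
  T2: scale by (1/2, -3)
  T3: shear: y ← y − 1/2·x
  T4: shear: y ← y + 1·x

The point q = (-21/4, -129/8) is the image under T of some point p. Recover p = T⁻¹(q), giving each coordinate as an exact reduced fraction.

p = (-3/2, 9/2)

T1 = [1 -2 0; 0 1 0; 0 0 1]
T2·T1 = [1/2 -1 0; 0 -3 0; 0 0 1]
T3·…·T1 = [1/2 -1 0; -1/4 -5/2 0; 0 0 1]
T4·…·T1 = [1/2 -1 0; 1/4 -7/2 0; 0 0 1]
det M = -3/2; M⁻¹ = [7/3 -2/3 0; 1/6 -1/3 0; 0 0 1]
M⁻¹ · (-21/4, -129/8)ᵀ = (-3/2, 9/2)ᵀ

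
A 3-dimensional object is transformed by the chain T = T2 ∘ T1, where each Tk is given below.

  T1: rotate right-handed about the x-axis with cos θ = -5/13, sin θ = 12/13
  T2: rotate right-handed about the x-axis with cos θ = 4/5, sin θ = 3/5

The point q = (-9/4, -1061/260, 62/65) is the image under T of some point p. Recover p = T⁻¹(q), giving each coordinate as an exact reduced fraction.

T1 = [1 0 0 0; 0 -5/13 -12/13 0; 0 12/13 -5/13 0; 0 0 0 1]
T2·T1 = [1 0 0 0; 0 -56/65 -33/65 0; 0 33/65 -56/65 0; 0 0 0 1]
det M = 1; M⁻¹ = [1 0 0 0; 0 -56/65 33/65 0; 0 -33/65 -56/65 0; 0 0 0 1]
M⁻¹ · (-9/4, -1061/260, 62/65)ᵀ = (-9/4, 4, 5/4)ᵀ

p = (-9/4, 4, 5/4)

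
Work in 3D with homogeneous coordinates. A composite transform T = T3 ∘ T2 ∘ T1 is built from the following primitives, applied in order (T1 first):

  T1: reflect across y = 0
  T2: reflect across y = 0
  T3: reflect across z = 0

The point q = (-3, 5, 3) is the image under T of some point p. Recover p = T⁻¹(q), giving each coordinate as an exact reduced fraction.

p = (-3, 5, -3)

T1 = [1 0 0 0; 0 -1 0 0; 0 0 1 0; 0 0 0 1]
T2·T1 = [1 0 0 0; 0 1 0 0; 0 0 1 0; 0 0 0 1]
T3·…·T1 = [1 0 0 0; 0 1 0 0; 0 0 -1 0; 0 0 0 1]
det M = -1; M⁻¹ = [1 0 0 0; 0 1 0 0; 0 0 -1 0; 0 0 0 1]
M⁻¹ · (-3, 5, 3)ᵀ = (-3, 5, -3)ᵀ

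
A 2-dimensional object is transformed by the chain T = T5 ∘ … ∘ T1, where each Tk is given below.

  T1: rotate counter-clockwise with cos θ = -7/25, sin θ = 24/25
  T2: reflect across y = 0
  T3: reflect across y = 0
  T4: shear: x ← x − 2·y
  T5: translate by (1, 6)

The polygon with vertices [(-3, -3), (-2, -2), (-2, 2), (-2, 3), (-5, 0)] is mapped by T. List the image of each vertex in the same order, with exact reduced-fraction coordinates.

image vertices: (44/5, 99/25), (31/5, 116/25), (23/5, 88/25), (21/5, 81/25), (12, 6/5)

T1 rotate counter-clockwise with cos θ = -7/25, sin θ = 24/25: (-3, -3) → (93/25, -51/25); (-2, -2) → (62/25, -34/25); (-2, 2) → (-34/25, -62/25); (-2, 3) → (-58/25, -69/25); (-5, 0) → (7/5, -24/5)
T2 reflect across y = 0: (93/25, -51/25) → (93/25, 51/25); (62/25, -34/25) → (62/25, 34/25); (-34/25, -62/25) → (-34/25, 62/25); (-58/25, -69/25) → (-58/25, 69/25); (7/5, -24/5) → (7/5, 24/5)
T3 reflect across y = 0: (93/25, 51/25) → (93/25, -51/25); (62/25, 34/25) → (62/25, -34/25); (-34/25, 62/25) → (-34/25, -62/25); (-58/25, 69/25) → (-58/25, -69/25); (7/5, 24/5) → (7/5, -24/5)
T4 shear: x ← x − 2·y: (93/25, -51/25) → (39/5, -51/25); (62/25, -34/25) → (26/5, -34/25); (-34/25, -62/25) → (18/5, -62/25); (-58/25, -69/25) → (16/5, -69/25); (7/5, -24/5) → (11, -24/5)
T5 translate by (1, 6): (39/5, -51/25) → (44/5, 99/25); (26/5, -34/25) → (31/5, 116/25); (18/5, -62/25) → (23/5, 88/25); (16/5, -69/25) → (21/5, 81/25); (11, -24/5) → (12, 6/5)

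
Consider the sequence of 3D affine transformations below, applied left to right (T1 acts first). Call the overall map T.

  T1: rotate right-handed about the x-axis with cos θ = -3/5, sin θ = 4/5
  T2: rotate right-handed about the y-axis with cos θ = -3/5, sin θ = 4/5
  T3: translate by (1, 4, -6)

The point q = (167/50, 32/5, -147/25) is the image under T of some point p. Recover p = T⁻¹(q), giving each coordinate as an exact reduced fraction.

T1 = [1 0 0 0; 0 -3/5 -4/5 0; 0 4/5 -3/5 0; 0 0 0 1]
T2·T1 = [-3/5 16/25 -12/25 0; 0 -3/5 -4/5 0; -4/5 -12/25 9/25 0; 0 0 0 1]
T3·…·T1 = [-3/5 16/25 -12/25 1; 0 -3/5 -4/5 4; -4/5 -12/25 9/25 -6; 0 0 0 1]
det M = 1; M⁻¹ = [-3/5 0 -4/5 -21/5; 16/25 -3/5 -12/25 -28/25; -12/25 -4/5 9/25 146/25; 0 0 0 1]
M⁻¹ · (167/50, 32/5, -147/25)ᵀ = (-3/2, 0, -3)ᵀ

p = (-3/2, 0, -3)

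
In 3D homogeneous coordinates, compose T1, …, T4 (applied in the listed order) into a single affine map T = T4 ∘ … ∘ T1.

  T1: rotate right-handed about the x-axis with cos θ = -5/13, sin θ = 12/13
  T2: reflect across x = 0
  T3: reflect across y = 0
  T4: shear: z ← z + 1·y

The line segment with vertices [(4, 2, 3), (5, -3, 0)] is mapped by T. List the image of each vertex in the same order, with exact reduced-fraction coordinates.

T1 rotate right-handed about the x-axis with cos θ = -5/13, sin θ = 12/13: (4, 2, 3) → (4, -46/13, 9/13); (5, -3, 0) → (5, 15/13, -36/13)
T2 reflect across x = 0: (4, -46/13, 9/13) → (-4, -46/13, 9/13); (5, 15/13, -36/13) → (-5, 15/13, -36/13)
T3 reflect across y = 0: (-4, -46/13, 9/13) → (-4, 46/13, 9/13); (-5, 15/13, -36/13) → (-5, -15/13, -36/13)
T4 shear: z ← z + 1·y: (-4, 46/13, 9/13) → (-4, 46/13, 55/13); (-5, -15/13, -36/13) → (-5, -15/13, -51/13)

image vertices: (-4, 46/13, 55/13), (-5, -15/13, -51/13)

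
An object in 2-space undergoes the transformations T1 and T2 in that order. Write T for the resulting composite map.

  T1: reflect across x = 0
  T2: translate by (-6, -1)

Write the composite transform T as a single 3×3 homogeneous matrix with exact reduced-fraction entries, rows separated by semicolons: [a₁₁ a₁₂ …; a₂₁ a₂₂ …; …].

T = [-1 0 -6; 0 1 -1; 0 0 1]

T1 = [-1 0 0; 0 1 0; 0 0 1]
T2·T1 = [-1 0 -6; 0 1 -1; 0 0 1]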